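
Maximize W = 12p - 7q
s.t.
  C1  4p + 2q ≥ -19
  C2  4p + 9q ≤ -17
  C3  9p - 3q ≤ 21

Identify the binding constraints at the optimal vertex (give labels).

Extreme points and W = 12p - 7q:
  (-137/28, 2/7) → W = -425/7
  (-1/2, -17/2) → W = 107/2
  (46/31, -79/31) → W = 1105/31

The maximum is at (-1/2, -17/2). Substituting into each constraint, equality holds for C1 and C3; the remaining constraints have slack.

C1 and C3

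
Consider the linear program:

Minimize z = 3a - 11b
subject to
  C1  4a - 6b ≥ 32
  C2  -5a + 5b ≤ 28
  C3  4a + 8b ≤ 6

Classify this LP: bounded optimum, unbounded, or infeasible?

Vertices and z = 3a - 11b:
  (-164/5, -136/5) → z = 1004/5
  (73/14, -13/7) → z = 505/14
The feasible region has finitely many vertices and no improving ray; the minimum is 505/14 at (73/14, -13/7).

bounded optimum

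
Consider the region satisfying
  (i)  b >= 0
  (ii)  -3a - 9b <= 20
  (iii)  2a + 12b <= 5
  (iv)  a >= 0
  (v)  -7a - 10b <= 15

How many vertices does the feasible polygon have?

3

Intersecting each pair of boundary lines and keeping only the points that satisfy every inequality leaves:
  (5/2, 0)
  (0, 0)
  (0, 5/12)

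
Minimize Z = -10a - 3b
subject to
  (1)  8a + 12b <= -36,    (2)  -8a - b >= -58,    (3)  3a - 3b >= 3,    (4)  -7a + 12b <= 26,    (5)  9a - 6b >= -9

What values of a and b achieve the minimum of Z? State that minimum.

a = 183/22, b = -94/11, minimum Z = -633/11

Feasible corners and Z = -10a - 3b:
  (183/22, -94/11) → Z = -633/11
  (-6/5, -11/5) → Z = 93/5
  (-5, -6) → Z = 68
The feasible region is unbounded (it extends along (1, -8), (-2, -3)), but Z strictly increases along every unbounded feasible direction, so there is no improving ray and the minimum is attained at a vertex.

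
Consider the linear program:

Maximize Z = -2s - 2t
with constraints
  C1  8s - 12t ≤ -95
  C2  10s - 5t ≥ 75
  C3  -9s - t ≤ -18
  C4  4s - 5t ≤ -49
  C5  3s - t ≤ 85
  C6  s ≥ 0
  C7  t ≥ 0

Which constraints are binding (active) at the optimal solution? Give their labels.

C2 and C4

Extreme points and Z = -2s - 2t:
  (62/3, 79/3) → Z = -94
  (70, 125) → Z = -390
  (474/11, 487/11) → Z = -1922/11

The maximum is at (62/3, 79/3). Substituting into each constraint, equality holds for C2 and C4; the remaining constraints have slack.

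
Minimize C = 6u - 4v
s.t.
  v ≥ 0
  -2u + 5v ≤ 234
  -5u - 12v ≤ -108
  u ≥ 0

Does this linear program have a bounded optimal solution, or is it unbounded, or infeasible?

Vertices and C = 6u - 4v:
  (108/5, 0) → C = 648/5
  (0, 234/5) → C = -936/5
  (0, 9) → C = -36
The feasible region has finitely many vertices and no improving ray; the minimum is -936/5 at (0, 234/5).

bounded optimum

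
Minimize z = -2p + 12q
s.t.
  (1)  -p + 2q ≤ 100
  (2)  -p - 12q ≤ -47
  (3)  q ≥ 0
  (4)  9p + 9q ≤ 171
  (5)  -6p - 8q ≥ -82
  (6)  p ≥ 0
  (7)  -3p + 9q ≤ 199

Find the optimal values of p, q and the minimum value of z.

p = 19/2, q = 25/8, minimum z = 37/2

Vertices and z = -2p + 12q:
  (19/2, 25/8) → z = 37/2
  (0, 47/12) → z = 47
  (0, 41/4) → z = 123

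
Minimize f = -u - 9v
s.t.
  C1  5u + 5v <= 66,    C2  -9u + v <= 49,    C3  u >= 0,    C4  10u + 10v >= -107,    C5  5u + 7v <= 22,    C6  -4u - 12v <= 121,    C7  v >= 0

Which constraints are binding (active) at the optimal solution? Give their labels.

C3 and C5

Extreme points and f = -u - 9v:
  (0, 22/7) → f = -198/7
  (0, 0) → f = 0
  (22/5, 0) → f = -22/5

The minimum is at (0, 22/7). Substituting into each constraint, equality holds for C3 and C5; the remaining constraints have slack.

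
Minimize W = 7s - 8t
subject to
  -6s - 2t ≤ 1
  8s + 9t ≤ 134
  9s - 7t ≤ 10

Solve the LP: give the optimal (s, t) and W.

Extreme points and W = 7s - 8t:
  (-277/38, 406/19) → W = -8435/38
  (13/60, -23/20) → W = 643/60
  (1028/137, 1126/137) → W = -1812/137

The binding constraints are -6s - 2t = 1 and 8s + 9t = 134.
Solving simultaneously gives s = -277/38, t = 406/19.

s = -277/38, t = 406/19, minimum W = -8435/38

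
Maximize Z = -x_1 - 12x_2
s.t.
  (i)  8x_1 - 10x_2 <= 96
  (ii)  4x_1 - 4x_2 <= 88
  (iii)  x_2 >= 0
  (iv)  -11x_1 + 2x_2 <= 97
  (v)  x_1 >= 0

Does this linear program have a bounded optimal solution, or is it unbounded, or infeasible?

bounded optimum

Corner points and Z = -x_1 - 12x_2:
  (62, 40) → Z = -542
  (12, 0) → Z = -12
  (0, 0) → Z = 0
  (0, 97/2) → Z = -582
The feasible region has finitely many vertices and no improving ray; the maximum is 0 at (0, 0).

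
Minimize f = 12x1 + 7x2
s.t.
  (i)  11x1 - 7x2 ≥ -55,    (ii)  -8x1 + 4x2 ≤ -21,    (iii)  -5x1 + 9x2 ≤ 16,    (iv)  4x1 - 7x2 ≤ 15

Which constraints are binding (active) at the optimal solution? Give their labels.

Corner points and f = 12x1 + 7x2:
  (253/52, 233/52) → f = 359/4
  (87/40, -9/10) → f = 99/5
  (247, 139) → f = 3937

The minimum is at (87/40, -9/10). Substituting into each constraint, equality holds for (ii) and (iv); the remaining constraints have slack.

(ii) and (iv)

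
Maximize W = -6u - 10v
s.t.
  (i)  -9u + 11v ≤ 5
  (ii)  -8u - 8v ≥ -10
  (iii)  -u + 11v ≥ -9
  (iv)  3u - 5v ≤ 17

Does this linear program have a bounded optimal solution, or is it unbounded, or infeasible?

bounded optimum

Corner points and W = -6u - 10v:
  (7/16, 13/16) → W = -43/4
  (-7/4, -43/44) → W = 223/11
  (91/48, -31/48) → W = -59/12
The feasible region has finitely many vertices and no improving ray; the maximum is 223/11 at (-7/4, -43/44).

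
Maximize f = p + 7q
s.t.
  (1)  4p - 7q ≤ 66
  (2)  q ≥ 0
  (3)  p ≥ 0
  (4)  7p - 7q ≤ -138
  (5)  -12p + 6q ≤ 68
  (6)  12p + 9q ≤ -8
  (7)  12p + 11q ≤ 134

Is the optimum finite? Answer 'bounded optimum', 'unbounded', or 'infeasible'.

The boundaries 12p + 9q = -8 and 12p + 11q = 134 meet at (-647/12, 71), but that point violates p ≥ 0. Every candidate vertex is excluded by some other constraint, so the feasible region is empty.

infeasible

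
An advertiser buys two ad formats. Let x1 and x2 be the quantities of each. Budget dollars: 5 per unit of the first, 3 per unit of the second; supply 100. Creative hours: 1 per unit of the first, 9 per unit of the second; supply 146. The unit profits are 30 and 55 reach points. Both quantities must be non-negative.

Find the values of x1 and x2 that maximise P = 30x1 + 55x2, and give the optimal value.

x1 = 11, x2 = 15, maximum P = 1155

Corner points and P = 30x1 + 55x2:
  (0, 0) → P = 0
  (0, 146/9) → P = 8030/9
  (20, 0) → P = 600
  (11, 15) → P = 1155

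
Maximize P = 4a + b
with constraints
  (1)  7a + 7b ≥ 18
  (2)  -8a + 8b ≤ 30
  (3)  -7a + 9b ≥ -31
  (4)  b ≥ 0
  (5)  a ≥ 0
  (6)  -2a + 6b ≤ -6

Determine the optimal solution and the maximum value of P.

Corner points and P = 4a + b:
  (31/7, 0) → P = 124/7
  (11/2, 5/6) → P = 137/6
  (3, 0) → P = 12

a = 11/2, b = 5/6, maximum P = 137/6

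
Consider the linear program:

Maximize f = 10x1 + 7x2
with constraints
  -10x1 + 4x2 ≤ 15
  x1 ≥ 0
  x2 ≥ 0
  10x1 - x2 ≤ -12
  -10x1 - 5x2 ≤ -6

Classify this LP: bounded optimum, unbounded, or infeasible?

The boundaries -10x1 + 4x2 = 15 and x1 = 0 meet at (0, 15/4), but that point violates 10x1 - x2 ≤ -12. Every candidate vertex is excluded by some other constraint, so the feasible region is empty.

infeasible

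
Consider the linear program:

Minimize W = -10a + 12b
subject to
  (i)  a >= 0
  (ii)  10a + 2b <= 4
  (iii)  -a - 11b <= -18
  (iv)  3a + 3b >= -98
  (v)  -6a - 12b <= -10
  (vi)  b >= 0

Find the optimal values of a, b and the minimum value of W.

a = 2/27, b = 44/27, minimum W = 508/27

The binding constraints are 10a + 2b = 4 and -a - 11b = -18.
Solving simultaneously gives a = 2/27, b = 44/27.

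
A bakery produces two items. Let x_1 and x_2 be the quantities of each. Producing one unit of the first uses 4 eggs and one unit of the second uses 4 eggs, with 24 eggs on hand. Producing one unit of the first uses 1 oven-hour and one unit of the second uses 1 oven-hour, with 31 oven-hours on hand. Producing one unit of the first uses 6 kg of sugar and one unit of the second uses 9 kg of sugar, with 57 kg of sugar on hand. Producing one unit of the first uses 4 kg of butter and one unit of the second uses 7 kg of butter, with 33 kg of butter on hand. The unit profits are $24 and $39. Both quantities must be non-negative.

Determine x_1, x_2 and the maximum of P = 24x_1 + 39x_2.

x_1 = 3, x_2 = 3, maximum P = 189

Vertices and P = 24x_1 + 39x_2:
  (0, 0) → P = 0
  (0, 33/7) → P = 1287/7
  (6, 0) → P = 144
  (3, 3) → P = 189

The binding constraints are 4x_1 + 4x_2 = 24 and 4x_1 + 7x_2 = 33.
Solving simultaneously gives x_1 = 3, x_2 = 3.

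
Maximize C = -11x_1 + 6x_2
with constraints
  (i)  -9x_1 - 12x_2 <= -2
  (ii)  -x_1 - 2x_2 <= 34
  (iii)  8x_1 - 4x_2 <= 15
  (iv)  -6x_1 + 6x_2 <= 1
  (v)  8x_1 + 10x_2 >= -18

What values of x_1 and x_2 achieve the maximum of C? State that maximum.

The binding constraints are -9x_1 - 12x_2 = -2 and -6x_1 + 6x_2 = 1.
Solving simultaneously gives x_1 = 0, x_2 = 1/6.

x_1 = 0, x_2 = 1/6, maximum C = 1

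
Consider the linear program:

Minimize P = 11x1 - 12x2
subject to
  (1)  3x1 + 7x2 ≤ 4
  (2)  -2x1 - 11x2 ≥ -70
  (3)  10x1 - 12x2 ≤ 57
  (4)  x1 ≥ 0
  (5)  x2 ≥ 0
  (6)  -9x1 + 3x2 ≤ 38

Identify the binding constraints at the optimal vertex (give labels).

Vertices and P = 11x1 - 12x2:
  (0, 4/7) → P = -48/7
  (4/3, 0) → P = 44/3
  (0, 0) → P = 0

The minimum is at (0, 4/7). Substituting into each constraint, equality holds for (1) and (4); the remaining constraints have slack.

(1) and (4)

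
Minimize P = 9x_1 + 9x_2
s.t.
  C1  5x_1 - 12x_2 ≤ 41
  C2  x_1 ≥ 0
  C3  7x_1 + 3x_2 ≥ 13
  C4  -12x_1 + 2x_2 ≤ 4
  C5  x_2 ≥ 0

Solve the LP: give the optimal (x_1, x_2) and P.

x_1 = 13/7, x_2 = 0, minimum P = 117/7

Feasible corners and P = 9x_1 + 9x_2:
  (41/5, 0) → P = 369/5
  (7/25, 92/25) → P = 891/25
  (13/7, 0) → P = 117/7
The feasible region is unbounded (it extends along (1, 6), (12, 5)), but P strictly increases along every unbounded feasible direction, so there is no improving ray and the minimum is attained at a vertex.

The optimum lies where 7x_1 + 3x_2 = 13 and x_2 = 0.
Solving simultaneously gives x_1 = 13/7, x_2 = 0.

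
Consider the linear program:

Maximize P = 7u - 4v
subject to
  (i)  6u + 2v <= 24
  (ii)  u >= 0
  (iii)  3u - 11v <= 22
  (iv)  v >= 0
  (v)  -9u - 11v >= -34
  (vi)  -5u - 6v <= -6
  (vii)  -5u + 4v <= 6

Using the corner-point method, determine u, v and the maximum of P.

u = 34/9, v = 0, maximum P = 238/9

Vertices and P = 7u - 4v:
  (0, 1) → P = -4
  (0, 3/2) → P = -6
  (34/9, 0) → P = 238/9
  (6/5, 0) → P = 42/5
  (10/13, 32/13) → P = -58/13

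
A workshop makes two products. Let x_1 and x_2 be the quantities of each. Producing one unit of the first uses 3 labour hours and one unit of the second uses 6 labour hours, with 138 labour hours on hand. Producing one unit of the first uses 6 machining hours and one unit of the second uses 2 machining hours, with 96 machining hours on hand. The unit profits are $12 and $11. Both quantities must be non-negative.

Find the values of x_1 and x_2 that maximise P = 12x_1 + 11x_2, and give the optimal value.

Corner points and P = 12x_1 + 11x_2:
  (0, 0) → P = 0
  (0, 23) → P = 253
  (16, 0) → P = 192
  (10, 18) → P = 318

The optimum lies where 3x_1 + 6x_2 = 138 and 6x_1 + 2x_2 = 96.
Solving simultaneously gives x_1 = 10, x_2 = 18.

x_1 = 10, x_2 = 18, maximum P = 318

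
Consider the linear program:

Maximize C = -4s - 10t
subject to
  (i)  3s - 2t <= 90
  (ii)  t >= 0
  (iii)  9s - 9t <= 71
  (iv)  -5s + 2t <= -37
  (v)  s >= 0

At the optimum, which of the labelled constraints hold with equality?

(ii) and (iv)

Vertices and C = -4s - 10t:
  (668/9, 199/3) → C = -8642/9
  (71/9, 0) → C = -284/9
  (37/5, 0) → C = -148/5
The feasible region is unbounded (it extends along (2, 3), (2, 5)), but C strictly decreases along every unbounded feasible direction, so there is no improving ray and the maximum is attained at a vertex.

The maximum is at (37/5, 0). Substituting into each constraint, equality holds for (ii) and (iv); the remaining constraints have slack.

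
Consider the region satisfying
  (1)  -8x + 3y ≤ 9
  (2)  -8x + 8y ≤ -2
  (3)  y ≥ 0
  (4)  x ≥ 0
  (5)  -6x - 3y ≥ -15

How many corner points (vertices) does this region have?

3

Of the 10 pairwise boundary intersections, those satisfying every inequality are:
  (1/4, 0)
  (7/4, 3/2)
  (5/2, 0)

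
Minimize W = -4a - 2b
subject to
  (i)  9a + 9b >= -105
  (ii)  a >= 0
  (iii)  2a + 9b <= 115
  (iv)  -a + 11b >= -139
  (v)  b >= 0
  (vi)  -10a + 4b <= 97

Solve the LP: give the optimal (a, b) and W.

Feasible corners and W = -4a - 2b:
  (0, 115/9) → W = -230/9
  (0, 0) → W = 0
  (115/2, 0) → W = -230

a = 115/2, b = 0, minimum W = -230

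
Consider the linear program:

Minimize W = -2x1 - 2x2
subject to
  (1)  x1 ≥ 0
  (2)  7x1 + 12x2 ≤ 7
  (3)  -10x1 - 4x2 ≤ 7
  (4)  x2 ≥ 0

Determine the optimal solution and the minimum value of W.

Corner points and W = -2x1 - 2x2:
  (0, 7/12) → W = -7/6
  (0, 0) → W = 0
  (1, 0) → W = -2

The binding constraints are 7x1 + 12x2 = 7 and x2 = 0.
Solving simultaneously gives x1 = 1, x2 = 0.

x1 = 1, x2 = 0, minimum W = -2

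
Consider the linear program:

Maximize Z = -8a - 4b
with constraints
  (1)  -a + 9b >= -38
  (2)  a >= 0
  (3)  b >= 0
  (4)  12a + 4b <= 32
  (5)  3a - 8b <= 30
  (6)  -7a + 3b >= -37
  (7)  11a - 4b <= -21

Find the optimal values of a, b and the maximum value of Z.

a = 0, b = 21/4, maximum Z = -21

Vertices and Z = -8a - 4b:
  (0, 8) → Z = -32
  (0, 21/4) → Z = -21
  (11/23, 151/23) → Z = -692/23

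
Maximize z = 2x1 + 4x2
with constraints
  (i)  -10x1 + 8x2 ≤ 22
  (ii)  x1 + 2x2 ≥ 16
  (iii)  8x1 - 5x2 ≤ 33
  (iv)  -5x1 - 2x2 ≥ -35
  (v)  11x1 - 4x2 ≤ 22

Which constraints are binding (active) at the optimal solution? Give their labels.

(i) and (iv)

Vertices and z = 2x1 + 4x2:
  (3, 13/2) → z = 32
  (59/15, 23/3) → z = 578/15
  (54/13, 77/13) → z = 32
  (92/21, 275/42) → z = 734/21

The maximum is at (59/15, 23/3). Substituting into each constraint, equality holds for (i) and (iv); the remaining constraints have slack.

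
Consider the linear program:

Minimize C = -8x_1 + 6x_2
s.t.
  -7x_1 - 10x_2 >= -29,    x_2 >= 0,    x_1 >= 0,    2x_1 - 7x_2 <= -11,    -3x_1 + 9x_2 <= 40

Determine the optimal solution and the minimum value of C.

x_1 = 31/23, x_2 = 45/23, minimum C = 22/23

Corner points and C = -8x_1 + 6x_2:
  (0, 29/10) → C = 87/5
  (31/23, 45/23) → C = 22/23
  (0, 11/7) → C = 66/7

The binding constraints are -7x_1 - 10x_2 = -29 and 2x_1 - 7x_2 = -11.
Solving simultaneously gives x_1 = 31/23, x_2 = 45/23.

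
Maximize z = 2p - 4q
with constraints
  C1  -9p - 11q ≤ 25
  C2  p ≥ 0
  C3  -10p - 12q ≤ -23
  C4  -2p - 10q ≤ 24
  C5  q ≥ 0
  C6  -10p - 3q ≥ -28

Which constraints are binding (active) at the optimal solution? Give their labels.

Corner points and z = 2p - 4q:
  (0, 23/12) → z = -23/3
  (0, 28/3) → z = -112/3
  (23/10, 0) → z = 23/5
  (14/5, 0) → z = 28/5

The maximum is at (14/5, 0). Substituting into each constraint, equality holds for C5 and C6; the remaining constraints have slack.

C5 and C6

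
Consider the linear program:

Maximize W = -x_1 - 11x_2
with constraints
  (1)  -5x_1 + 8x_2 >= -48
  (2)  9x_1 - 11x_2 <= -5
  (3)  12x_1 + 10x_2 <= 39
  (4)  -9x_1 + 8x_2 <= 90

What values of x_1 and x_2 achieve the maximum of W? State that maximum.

x_1 = -69/2, x_2 = -441/16, maximum W = 5403/16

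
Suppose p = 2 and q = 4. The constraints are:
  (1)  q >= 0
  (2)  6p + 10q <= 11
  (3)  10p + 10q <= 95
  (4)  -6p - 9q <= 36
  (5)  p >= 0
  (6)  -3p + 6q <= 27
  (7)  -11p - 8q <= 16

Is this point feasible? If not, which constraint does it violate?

Constraint (2): 6p + 10q = 52, which is not ≤ 11. All other constraints are satisfied.

not feasible — violates (2)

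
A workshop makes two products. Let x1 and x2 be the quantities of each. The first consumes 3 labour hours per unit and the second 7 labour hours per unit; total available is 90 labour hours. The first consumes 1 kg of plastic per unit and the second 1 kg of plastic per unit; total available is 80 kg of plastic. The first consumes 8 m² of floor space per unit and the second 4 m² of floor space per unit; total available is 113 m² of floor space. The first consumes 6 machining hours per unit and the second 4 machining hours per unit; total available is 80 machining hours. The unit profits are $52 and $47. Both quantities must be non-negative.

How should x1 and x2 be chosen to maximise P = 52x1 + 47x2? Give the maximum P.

x1 = 20/3, x2 = 10, maximum P = 2450/3

Vertices and P = 52x1 + 47x2:
  (0, 0) → P = 0
  (0, 90/7) → P = 4230/7
  (40/3, 0) → P = 2080/3
  (20/3, 10) → P = 2450/3

At the optimal vertex, 3x1 + 7x2 = 90 and 6x1 + 4x2 = 80.
Solving simultaneously gives x1 = 20/3, x2 = 10.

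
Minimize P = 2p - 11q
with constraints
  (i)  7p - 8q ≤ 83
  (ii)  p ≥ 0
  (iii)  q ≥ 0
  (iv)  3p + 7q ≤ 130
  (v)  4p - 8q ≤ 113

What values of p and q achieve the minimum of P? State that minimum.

p = 0, q = 130/7, minimum P = -1430/7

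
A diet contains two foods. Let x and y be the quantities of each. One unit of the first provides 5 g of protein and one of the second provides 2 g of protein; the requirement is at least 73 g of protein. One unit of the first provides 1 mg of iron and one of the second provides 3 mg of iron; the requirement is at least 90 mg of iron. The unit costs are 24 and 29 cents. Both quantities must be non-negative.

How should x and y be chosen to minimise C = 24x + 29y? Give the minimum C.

x = 3, y = 29, minimum C = 913

Extreme points and C = 24x + 29y:
  (0, 73/2) → C = 2117/2
  (90, 0) → C = 2160
  (3, 29) → C = 913
The feasible region is unbounded (it extends along (0, 1), (1, 0)), but C strictly increases along every unbounded feasible direction, so there is no improving ray and the minimum is attained at a vertex.

At the optimal vertex, 5x + 2y = 73 and x + 3y = 90.
Solving simultaneously gives x = 3, y = 29.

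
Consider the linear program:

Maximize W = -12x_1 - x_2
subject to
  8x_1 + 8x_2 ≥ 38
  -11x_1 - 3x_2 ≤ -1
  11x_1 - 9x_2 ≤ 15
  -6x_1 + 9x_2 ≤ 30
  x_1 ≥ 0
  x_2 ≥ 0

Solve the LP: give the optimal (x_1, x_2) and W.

Feasible corners and W = -12x_1 - x_2:
  (231/80, 149/80) → W = -2921/80
  (17/20, 39/10) → W = -141/10
  (9, 28/3) → W = -352/3

At the optimal vertex, 8x_1 + 8x_2 = 38 and -6x_1 + 9x_2 = 30.
Solving simultaneously gives x_1 = 17/20, x_2 = 39/10.

x_1 = 17/20, x_2 = 39/10, maximum W = -141/10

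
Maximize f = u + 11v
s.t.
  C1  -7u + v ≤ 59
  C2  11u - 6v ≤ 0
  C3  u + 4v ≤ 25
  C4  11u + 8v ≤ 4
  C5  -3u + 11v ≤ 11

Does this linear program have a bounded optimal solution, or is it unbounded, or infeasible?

Vertices and f = u + 11v:
  (-354/31, -649/31) → f = -7493/31
  (-319/37, -50/37) → f = -869/37
  (12/77, 2/7) → f = 254/77
  (-44/145, 133/145) → f = 1419/145
The feasible region has finitely many vertices and no improving ray; the maximum is 1419/145 at (-44/145, 133/145).

bounded optimum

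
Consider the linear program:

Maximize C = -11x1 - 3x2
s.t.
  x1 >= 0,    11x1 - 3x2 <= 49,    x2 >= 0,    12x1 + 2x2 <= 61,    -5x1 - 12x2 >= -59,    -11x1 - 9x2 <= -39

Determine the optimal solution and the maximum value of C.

x1 = 0, x2 = 13/3, maximum C = -13

At the optimal vertex, x1 = 0 and -11x1 - 9x2 = -39.
Solving simultaneously gives x1 = 0, x2 = 13/3.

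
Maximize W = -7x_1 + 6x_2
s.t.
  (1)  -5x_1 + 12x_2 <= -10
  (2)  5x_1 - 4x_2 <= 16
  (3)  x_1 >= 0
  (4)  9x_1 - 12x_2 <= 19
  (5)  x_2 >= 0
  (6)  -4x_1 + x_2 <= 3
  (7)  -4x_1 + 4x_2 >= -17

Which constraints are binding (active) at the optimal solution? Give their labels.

(1) and (5)

Feasible corners and W = -7x_1 + 6x_2:
  (9/4, 5/48) → W = -121/8
  (2, 0) → W = -14
  (19/9, 0) → W = -133/9

The maximum is at (2, 0). Substituting into each constraint, equality holds for (1) and (5); the remaining constraints have slack.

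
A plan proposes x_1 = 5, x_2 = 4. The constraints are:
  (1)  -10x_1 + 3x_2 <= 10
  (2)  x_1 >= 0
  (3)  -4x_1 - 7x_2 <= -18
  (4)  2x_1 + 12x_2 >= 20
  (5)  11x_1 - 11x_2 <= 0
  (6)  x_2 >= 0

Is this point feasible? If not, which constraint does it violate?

Constraint (5): 11x_1 - 11x_2 = 11, which is not ≤ 0. All other constraints are satisfied.

not feasible — violates (5)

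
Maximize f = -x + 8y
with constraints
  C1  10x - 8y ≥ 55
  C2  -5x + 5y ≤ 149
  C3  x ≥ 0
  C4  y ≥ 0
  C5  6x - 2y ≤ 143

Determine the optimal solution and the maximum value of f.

Feasible corners and f = -x + 8y:
  (11/2, 0) → f = -11/2
  (517/14, 275/7) → f = 3883/14
  (143/6, 0) → f = -143/6

At the optimal vertex, 10x - 8y = 55 and 6x - 2y = 143.
Solving simultaneously gives x = 517/14, y = 275/7.

x = 517/14, y = 275/7, maximum f = 3883/14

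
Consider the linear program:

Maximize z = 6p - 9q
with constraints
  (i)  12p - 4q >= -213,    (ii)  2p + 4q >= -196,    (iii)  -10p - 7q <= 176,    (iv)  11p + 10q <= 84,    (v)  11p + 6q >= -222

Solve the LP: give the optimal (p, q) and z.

Corner points and z = 6p - 9q:
  (-2195/124, 9/62) → z = -3333/31
  (-897/82, 3351/164) → z = -40923/164
  (334/13, -804/13) → z = 9240/13
  (287/3, -581/6) → z = 2891/2

The binding constraints are 2p + 4q = -196 and 11p + 10q = 84.
Solving simultaneously gives p = 287/3, q = -581/6.

p = 287/3, q = -581/6, maximum z = 2891/2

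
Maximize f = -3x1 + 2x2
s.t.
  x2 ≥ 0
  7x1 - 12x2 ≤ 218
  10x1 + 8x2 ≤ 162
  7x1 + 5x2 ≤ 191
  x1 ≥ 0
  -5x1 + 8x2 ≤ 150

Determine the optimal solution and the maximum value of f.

Extreme points and f = -3x1 + 2x2:
  (81/5, 0) → f = -243/5
  (0, 0) → f = 0
  (4/5, 77/4) → f = 361/10
  (0, 75/4) → f = 75/2

The binding constraints are x1 = 0 and -5x1 + 8x2 = 150.
Solving simultaneously gives x1 = 0, x2 = 75/4.

x1 = 0, x2 = 75/4, maximum f = 75/2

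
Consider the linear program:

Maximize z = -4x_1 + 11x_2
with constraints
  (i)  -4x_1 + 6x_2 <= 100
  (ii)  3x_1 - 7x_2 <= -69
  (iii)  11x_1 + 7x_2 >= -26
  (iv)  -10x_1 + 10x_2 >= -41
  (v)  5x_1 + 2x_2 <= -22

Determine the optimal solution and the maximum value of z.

Vertices and z = -4x_1 + 11x_2:
  (-428/47, 498/47) → z = 7190/47
  (-166/19, 206/19) → z = 2930/19
  (-102/13, 112/13) → z = 1640/13

The binding constraints are -4x_1 + 6x_2 = 100 and 5x_1 + 2x_2 = -22.
Solving simultaneously gives x_1 = -166/19, x_2 = 206/19.

x_1 = -166/19, x_2 = 206/19, maximum z = 2930/19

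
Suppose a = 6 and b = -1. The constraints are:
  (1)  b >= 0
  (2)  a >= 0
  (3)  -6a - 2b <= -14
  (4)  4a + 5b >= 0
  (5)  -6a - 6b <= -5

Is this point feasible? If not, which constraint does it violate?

not feasible — violates (1)

Constraint (1): b = -1, which is not ≥ 0. All other constraints are satisfied.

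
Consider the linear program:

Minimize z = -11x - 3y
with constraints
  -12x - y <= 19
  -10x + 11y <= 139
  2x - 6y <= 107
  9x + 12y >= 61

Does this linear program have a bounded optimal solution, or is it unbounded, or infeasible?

From the feasible point (-174/71, 739/71), moving in the direction (6, 2) keeps every constraint satisfied while z decreases without bound.

unbounded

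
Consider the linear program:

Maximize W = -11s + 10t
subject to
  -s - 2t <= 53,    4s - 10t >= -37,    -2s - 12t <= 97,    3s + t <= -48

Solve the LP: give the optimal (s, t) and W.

s = -707/34, t = -157/34, maximum W = 6207/34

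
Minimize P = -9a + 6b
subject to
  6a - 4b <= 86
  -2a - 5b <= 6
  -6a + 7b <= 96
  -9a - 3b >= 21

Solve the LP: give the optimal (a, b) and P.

a = -29/13, b = -4/13, minimum P = 237/13

Vertices and P = -9a + 6b:
  (-261/22, 39/11) → P = 2817/22
  (-29/13, -4/13) → P = 237/13
  (-145/27, 82/9) → P = 103

The binding constraints are -2a - 5b = 6 and -9a - 3b = 21.
Solving simultaneously gives a = -29/13, b = -4/13.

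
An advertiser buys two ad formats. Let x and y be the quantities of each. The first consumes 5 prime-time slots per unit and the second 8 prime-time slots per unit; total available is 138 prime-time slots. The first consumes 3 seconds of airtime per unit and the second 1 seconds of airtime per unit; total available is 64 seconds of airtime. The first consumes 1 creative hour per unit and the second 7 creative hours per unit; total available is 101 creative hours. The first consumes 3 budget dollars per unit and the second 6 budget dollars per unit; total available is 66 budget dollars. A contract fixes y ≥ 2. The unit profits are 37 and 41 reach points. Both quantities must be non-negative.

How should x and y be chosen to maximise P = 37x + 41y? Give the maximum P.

Extreme points and P = 37x + 41y:
  (0, 11) → P = 451
  (0, 2) → P = 82
  (18, 2) → P = 748

The binding constraints are 3x + 6y = 66 and y = 2.
Solving simultaneously gives x = 18, y = 2.

x = 18, y = 2, maximum P = 748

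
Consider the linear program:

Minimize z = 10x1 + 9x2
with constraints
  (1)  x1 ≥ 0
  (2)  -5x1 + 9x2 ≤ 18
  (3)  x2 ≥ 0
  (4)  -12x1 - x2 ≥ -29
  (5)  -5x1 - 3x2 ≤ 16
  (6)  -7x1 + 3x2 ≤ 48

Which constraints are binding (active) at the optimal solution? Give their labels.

Extreme points and z = 10x1 + 9x2:
  (0, 2) → z = 18
  (0, 0) → z = 0
  (243/113, 361/113) → z = 5679/113
  (29/12, 0) → z = 145/6

The minimum is at (0, 0). Substituting into each constraint, equality holds for (1) and (3); the remaining constraints have slack.

(1) and (3)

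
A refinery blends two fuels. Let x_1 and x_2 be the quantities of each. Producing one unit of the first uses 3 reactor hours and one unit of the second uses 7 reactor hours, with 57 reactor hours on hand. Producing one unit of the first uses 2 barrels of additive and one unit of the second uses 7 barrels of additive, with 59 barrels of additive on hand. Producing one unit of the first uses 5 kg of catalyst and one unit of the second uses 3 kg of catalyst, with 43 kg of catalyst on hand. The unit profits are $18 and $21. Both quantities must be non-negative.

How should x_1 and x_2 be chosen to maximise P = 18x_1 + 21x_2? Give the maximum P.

Extreme points and P = 18x_1 + 21x_2:
  (0, 0) → P = 0
  (0, 57/7) → P = 171
  (43/5, 0) → P = 774/5
  (5, 6) → P = 216

x_1 = 5, x_2 = 6, maximum P = 216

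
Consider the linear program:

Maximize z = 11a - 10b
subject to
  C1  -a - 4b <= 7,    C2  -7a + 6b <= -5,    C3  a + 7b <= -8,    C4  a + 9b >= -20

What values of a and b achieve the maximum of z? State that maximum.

a = 34, b = -6, maximum z = 434

Vertices and z = 11a - 10b:
  (-11/17, -27/17) → z = 149/17
  (17/5, -13/5) → z = 317/5
  (-13/55, -61/55) → z = 467/55
  (34, -6) → z = 434

At the optimal vertex, a + 7b = -8 and a + 9b = -20.
Solving simultaneously gives a = 34, b = -6.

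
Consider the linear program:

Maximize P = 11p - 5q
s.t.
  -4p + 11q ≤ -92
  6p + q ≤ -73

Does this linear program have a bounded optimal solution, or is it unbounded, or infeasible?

From the feasible point (-711/70, -422/35), moving in the direction (1, -6) keeps every constraint satisfied while P increases without bound.

unbounded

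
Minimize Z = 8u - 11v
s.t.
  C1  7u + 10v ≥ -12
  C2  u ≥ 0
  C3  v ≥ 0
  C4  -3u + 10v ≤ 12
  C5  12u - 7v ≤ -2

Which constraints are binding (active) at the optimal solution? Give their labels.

C2 and C4

Extreme points and Z = 8u - 11v:
  (0, 6/5) → Z = -66/5
  (0, 2/7) → Z = -22/7
  (64/99, 46/33) → Z = -1006/99

The minimum is at (0, 6/5). Substituting into each constraint, equality holds for C2 and C4; the remaining constraints have slack.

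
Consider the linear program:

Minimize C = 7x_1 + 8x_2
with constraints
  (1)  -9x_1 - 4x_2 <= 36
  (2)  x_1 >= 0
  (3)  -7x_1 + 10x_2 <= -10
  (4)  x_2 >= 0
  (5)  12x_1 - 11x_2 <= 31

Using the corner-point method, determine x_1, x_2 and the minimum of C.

Vertices and C = 7x_1 + 8x_2:
  (10/7, 0) → C = 10
  (200/43, 97/43) → C = 2176/43
  (31/12, 0) → C = 217/12

At the optimal vertex, -7x_1 + 10x_2 = -10 and x_2 = 0.
Solving simultaneously gives x_1 = 10/7, x_2 = 0.

x_1 = 10/7, x_2 = 0, minimum C = 10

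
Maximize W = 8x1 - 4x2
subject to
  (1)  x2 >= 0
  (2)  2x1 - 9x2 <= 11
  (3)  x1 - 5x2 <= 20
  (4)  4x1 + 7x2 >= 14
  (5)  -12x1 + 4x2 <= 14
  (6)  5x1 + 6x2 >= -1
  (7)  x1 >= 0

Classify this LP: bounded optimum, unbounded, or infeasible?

unbounded

From the feasible point (11/2, 0), moving in the direction (9, 2) keeps every constraint satisfied while W increases without bound.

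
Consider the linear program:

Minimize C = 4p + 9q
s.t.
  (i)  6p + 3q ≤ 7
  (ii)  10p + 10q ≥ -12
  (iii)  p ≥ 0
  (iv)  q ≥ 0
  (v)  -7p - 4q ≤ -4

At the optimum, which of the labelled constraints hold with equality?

(iv) and (v)

Extreme points and C = 4p + 9q:
  (0, 7/3) → C = 21
  (7/6, 0) → C = 14/3
  (0, 1) → C = 9
  (4/7, 0) → C = 16/7

The minimum is at (4/7, 0). Substituting into each constraint, equality holds for (iv) and (v); the remaining constraints have slack.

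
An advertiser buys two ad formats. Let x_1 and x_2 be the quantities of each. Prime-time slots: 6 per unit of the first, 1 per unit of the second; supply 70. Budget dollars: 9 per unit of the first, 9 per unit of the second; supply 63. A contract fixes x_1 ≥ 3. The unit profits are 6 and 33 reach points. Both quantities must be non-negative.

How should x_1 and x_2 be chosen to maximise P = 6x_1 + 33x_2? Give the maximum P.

x_1 = 3, x_2 = 4, maximum P = 150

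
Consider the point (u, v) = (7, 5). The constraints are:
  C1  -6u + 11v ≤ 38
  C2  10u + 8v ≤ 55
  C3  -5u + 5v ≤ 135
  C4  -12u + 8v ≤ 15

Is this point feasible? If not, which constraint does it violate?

not feasible — violates C2

Constraint C2: 10u + 8v = 110, which is not ≤ 55. All other constraints are satisfied.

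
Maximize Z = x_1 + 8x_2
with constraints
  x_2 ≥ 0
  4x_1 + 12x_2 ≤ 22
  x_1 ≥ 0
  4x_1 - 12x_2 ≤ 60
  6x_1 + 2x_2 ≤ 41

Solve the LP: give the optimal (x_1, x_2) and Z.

x_1 = 0, x_2 = 11/6, maximum Z = 44/3

Feasible corners and Z = x_1 + 8x_2:
  (11/2, 0) → Z = 11/2
  (0, 0) → Z = 0
  (0, 11/6) → Z = 44/3

At the optimal vertex, 4x_1 + 12x_2 = 22 and x_1 = 0.
Solving simultaneously gives x_1 = 0, x_2 = 11/6.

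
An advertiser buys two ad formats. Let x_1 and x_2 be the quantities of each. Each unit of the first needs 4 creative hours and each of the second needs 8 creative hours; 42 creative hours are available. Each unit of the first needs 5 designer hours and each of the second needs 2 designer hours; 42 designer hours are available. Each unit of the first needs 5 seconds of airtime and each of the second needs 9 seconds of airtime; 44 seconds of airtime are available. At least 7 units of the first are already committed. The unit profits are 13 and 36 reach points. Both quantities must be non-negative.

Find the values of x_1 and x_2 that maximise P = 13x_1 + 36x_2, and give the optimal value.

x_1 = 7, x_2 = 1, maximum P = 127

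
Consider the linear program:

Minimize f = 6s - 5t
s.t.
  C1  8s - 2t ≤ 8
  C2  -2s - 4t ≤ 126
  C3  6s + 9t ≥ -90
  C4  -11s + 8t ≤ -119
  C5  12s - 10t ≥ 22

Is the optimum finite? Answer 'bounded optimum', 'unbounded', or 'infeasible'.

infeasible

The boundaries 8s - 2t = 8 and -2s - 4t = 126 meet at (-55/9, -256/9), but that point violates 6s + 9t ≥ -90. Every candidate vertex is excluded by some other constraint, so the feasible region is empty.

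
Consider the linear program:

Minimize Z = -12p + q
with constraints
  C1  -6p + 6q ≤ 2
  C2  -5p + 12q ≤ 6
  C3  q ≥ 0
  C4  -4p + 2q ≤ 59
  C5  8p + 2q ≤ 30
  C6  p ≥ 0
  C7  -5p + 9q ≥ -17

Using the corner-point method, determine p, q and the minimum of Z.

Feasible corners and Z = -12p + q:
  (2/7, 13/21) → Z = -59/21
  (0, 1/3) → Z = 1/3
  (174/53, 99/53) → Z = -1989/53
  (0, 0) → Z = 0
  (17/5, 0) → Z = -204/5
  (152/41, 7/41) → Z = -1817/41

The binding constraints are 8p + 2q = 30 and -5p + 9q = -17.
Solving simultaneously gives p = 152/41, q = 7/41.

p = 152/41, q = 7/41, minimum Z = -1817/41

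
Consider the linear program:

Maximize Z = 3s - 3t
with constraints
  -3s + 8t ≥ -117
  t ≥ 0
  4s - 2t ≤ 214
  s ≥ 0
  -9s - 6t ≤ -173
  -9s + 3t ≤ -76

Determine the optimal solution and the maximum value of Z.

Corner points and Z = 3s - 3t:
  (39, 0) → Z = 117
  (739/13, 87/13) → Z = 1956/13
  (173/9, 0) → Z = 173/3
  (325/27, 97/9) → Z = 34/9
The feasible region is unbounded (it extends along (1, 2), (1, 3)), but Z strictly decreases along every unbounded feasible direction, so there is no improving ray and the maximum is attained at a vertex.

At the optimal vertex, -3s + 8t = -117 and 4s - 2t = 214.
Solving simultaneously gives s = 739/13, t = 87/13.

s = 739/13, t = 87/13, maximum Z = 1956/13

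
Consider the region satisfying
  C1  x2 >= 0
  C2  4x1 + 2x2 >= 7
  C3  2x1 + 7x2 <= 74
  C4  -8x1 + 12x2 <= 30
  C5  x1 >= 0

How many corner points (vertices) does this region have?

Of the 10 pairwise boundary intersections, those satisfying every inequality are:
  (7/4, 0)
  (37, 0)
  (3/8, 11/4)
  (339/40, 163/20)

4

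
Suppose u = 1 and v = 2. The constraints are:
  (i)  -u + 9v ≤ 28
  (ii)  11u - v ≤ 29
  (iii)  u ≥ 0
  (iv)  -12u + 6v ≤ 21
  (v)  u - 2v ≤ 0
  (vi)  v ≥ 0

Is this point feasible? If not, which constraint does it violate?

(i): 17 ≤ 28 ✓
(ii): 9 ≤ 29 ✓
(iii): 1 ≥ 0 ✓
(iv): 0 ≤ 21 ✓
(v): -3 ≤ 0 ✓
(vi): 2 ≥ 0 ✓

feasible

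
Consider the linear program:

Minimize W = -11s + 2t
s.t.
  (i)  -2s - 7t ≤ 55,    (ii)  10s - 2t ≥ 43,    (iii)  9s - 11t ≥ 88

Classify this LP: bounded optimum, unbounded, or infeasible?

unbounded

From the feasible point (191/74, -318/37), moving in the direction (7, -2) keeps every constraint satisfied while W decreases without bound.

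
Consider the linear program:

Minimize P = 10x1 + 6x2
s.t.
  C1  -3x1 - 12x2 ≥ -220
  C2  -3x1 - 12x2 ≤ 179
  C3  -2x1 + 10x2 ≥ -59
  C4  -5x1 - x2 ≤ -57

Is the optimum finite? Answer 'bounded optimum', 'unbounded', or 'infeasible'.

Vertices and P = 10x1 + 6x2:
  (1454/27, 263/54) → P = 15329/27
  (464/57, 929/57) → P = 10214/57
  (629/52, -181/52) → P = 1301/13
The feasible region has finitely many vertices and no improving ray; the minimum is 1301/13 at (629/52, -181/52).

bounded optimum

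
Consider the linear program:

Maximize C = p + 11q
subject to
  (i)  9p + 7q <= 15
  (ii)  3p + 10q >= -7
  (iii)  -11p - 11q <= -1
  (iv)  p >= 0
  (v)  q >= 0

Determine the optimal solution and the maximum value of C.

p = 0, q = 15/7, maximum C = 165/7

Extreme points and C = p + 11q:
  (0, 15/7) → C = 165/7
  (5/3, 0) → C = 5/3
  (0, 1/11) → C = 1
  (1/11, 0) → C = 1/11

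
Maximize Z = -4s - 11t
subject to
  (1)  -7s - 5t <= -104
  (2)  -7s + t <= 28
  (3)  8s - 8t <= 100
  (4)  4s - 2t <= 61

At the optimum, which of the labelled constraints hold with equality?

Feasible corners and Z = -4s - 11t:
  (-6/7, 22) → Z = -1670/7
  (111/8, 11/8) → Z = -565/8
  (18, 11/2) → Z = -265/2
The feasible region is unbounded (it extends along (1, 2), (1, 7)), but Z strictly decreases along every unbounded feasible direction, so there is no improving ray and the maximum is attained at a vertex.

The maximum is at (111/8, 11/8). Substituting into each constraint, equality holds for (1) and (3); the remaining constraints have slack.

(1) and (3)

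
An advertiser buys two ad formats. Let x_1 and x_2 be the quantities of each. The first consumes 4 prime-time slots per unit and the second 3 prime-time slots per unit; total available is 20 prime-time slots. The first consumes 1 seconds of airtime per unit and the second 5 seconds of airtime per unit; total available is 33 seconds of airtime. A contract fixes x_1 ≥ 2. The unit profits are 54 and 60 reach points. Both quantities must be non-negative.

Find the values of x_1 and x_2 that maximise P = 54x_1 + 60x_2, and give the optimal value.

x_1 = 2, x_2 = 4, maximum P = 348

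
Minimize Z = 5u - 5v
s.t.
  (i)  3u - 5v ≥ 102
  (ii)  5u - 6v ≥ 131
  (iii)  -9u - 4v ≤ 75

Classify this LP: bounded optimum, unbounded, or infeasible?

bounded optimum

Vertices and Z = 5u - 5v:
  (43/7, -117/7) → Z = 800/7
  (1, -21) → Z = 110
The feasible region has finitely many vertices and no improving ray; the minimum is 110 at (1, -21).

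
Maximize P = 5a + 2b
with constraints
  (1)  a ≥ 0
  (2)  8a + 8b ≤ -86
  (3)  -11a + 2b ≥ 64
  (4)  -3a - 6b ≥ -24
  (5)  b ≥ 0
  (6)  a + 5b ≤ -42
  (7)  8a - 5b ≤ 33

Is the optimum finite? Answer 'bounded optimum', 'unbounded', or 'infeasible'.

infeasible

The boundaries b = 0 and a + 5b = -42 meet at (-42, 0), but that point violates a ≥ 0. Every candidate vertex is excluded by some other constraint, so the feasible region is empty.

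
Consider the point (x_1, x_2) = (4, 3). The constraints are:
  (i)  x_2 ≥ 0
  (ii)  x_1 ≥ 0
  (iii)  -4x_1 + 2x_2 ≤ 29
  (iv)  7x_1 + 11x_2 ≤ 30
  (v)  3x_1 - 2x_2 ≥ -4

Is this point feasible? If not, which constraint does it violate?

Constraint (iv): 7x_1 + 11x_2 = 61, which is not ≤ 30. All other constraints are satisfied.

not feasible — violates (iv)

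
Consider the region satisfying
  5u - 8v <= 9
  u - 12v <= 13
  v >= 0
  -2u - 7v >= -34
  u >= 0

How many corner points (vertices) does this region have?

4

Intersecting each pair of boundary lines and keeping only the points that satisfy every inequality leaves:
  (9/5, 0)
  (335/51, 152/51)
  (0, 0)
  (0, 34/7)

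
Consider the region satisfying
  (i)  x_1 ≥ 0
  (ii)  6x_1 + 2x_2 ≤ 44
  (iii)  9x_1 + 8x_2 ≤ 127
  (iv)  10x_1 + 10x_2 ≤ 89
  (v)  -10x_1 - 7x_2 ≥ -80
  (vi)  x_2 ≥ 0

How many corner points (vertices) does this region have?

The feasible vertices (each the meet of two boundaries and inside every other half-plane) are:
  (0, 89/10)
  (0, 0)
  (74/11, 20/11)
  (22/3, 0)
  (59/10, 3)

5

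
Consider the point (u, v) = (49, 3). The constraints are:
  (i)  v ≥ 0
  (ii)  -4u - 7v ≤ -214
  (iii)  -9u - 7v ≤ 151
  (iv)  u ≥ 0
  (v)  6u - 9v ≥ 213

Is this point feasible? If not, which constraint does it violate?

feasible

(i): 3 ≥ 0 ✓
(ii): -217 ≤ -214 ✓
(iii): -462 ≤ 151 ✓
(iv): 49 ≥ 0 ✓
(v): 267 ≥ 213 ✓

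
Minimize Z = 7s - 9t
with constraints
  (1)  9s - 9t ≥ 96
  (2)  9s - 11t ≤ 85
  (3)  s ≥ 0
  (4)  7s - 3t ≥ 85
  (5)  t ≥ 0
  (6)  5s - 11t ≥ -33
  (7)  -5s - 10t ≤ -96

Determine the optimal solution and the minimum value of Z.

s = 451/18, t = 259/18, minimum Z = 413/9

Extreme points and Z = 7s - 9t:
  (97/6, 11/2) → Z = 191/3
  (451/18, 259/18) → Z = 413/9
  (59/2, 361/22) → Z = 647/11

The binding constraints are 9s - 9t = 96 and 5s - 11t = -33.
Solving simultaneously gives s = 451/18, t = 259/18.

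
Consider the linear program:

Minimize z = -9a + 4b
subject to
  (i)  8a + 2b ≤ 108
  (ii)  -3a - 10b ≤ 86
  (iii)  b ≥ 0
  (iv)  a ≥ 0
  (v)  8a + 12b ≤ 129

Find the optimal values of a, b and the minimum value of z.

Feasible corners and z = -9a + 4b:
  (27/2, 0) → z = -243/2
  (519/40, 21/10) → z = -867/8
  (0, 0) → z = 0
  (0, 43/4) → z = 43

The optimum lies where 8a + 2b = 108 and b = 0.
Solving simultaneously gives a = 27/2, b = 0.

a = 27/2, b = 0, minimum z = -243/2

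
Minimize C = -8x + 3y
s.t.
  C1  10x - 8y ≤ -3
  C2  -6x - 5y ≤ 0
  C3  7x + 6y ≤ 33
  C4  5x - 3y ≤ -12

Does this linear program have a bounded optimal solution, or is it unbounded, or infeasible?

bounded optimum

Vertices and C = -8x + 3y:
  (-165, 198) → C = 1914
  (-60/43, 72/43) → C = 696/43
  (9/17, 83/17) → C = 177/17
The feasible region has finitely many vertices and no improving ray; the minimum is 177/17 at (9/17, 83/17).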